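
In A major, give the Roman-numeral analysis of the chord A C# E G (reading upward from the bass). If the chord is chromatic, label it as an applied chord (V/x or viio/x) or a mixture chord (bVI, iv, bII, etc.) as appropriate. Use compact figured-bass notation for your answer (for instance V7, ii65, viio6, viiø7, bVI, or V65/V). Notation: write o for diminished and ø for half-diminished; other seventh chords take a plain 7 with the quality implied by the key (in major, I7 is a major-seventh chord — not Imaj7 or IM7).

Stacked in thirds the chord is A-C#-E-G: a dominant seventh chord on A.
A is not a diatonic chord root with this quality in A major, but it lies a perfect fifth above D (IV), so the chord functions as an applied dominant of IV.

V7/IV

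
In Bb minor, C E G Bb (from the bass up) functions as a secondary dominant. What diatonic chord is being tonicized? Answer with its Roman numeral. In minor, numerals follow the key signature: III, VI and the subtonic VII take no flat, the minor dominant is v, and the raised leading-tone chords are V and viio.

The chord is a dominant seventh chord on C.
A dominant resolves down a perfect fifth: C → F. In Bb minor, F is scale degree 5, i.e. V.

V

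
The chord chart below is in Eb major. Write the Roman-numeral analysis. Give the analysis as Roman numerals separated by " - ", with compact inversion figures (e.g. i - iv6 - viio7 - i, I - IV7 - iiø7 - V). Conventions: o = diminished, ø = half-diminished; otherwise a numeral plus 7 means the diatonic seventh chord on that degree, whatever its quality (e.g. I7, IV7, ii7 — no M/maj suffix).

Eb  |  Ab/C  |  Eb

Eb: major triad on Eb = scale degree 1 → I.
Ab/C: root Ab is the subdominant; major triad there is IV6.
Eb: root Eb is the tonic; major triad there is I.

I - IV6 - I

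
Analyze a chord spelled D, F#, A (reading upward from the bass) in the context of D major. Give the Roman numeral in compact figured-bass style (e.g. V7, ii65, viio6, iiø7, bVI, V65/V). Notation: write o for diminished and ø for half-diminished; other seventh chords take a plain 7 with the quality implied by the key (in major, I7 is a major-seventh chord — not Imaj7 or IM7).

I

The pitches D-F#-A form a major triad rooted on D.
In D major, D is the tonic; the diatonic major triad there is I.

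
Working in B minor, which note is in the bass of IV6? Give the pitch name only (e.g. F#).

G#

IV in B minor has root E; the chord is E-G#-B.
The figure 6 means first inversion — the third is in the bass.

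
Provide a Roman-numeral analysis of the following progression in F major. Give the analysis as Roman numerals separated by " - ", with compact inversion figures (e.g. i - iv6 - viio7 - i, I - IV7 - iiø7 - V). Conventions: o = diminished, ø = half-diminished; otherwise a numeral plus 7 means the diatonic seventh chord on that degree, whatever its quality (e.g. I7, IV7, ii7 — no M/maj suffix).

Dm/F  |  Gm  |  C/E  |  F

vi6 - ii - V6 - I

Dm/F: minor triad on D = scale degree 6 → vi6.
Gm: minor triad on G = scale degree 2 → ii.
C/E has root C, degree 5 in F major, so V6.
F: major triad on F = scale degree 1 → I.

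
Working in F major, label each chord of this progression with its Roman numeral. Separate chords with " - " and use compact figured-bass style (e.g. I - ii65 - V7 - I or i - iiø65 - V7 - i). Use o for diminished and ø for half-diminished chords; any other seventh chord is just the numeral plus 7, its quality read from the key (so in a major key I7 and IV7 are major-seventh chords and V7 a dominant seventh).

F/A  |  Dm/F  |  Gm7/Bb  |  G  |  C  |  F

I6 - vi6 - ii65 - V/V - V - I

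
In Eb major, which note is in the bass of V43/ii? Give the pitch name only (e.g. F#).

The applied chord V43/ii is rooted on C: C-E-G-Bb.
The figure 43 means second inversion — the fifth is in the bass.

G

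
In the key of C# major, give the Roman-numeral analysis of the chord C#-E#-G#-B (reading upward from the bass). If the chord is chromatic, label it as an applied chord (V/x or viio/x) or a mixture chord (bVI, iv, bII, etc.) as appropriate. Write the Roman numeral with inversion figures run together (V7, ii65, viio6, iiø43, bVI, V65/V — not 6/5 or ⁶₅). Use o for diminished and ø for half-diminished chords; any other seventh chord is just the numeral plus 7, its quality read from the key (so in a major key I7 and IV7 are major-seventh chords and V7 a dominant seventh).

Stacked in thirds the chord is C#-E#-G#-B: a dominant seventh chord on C#.
C# is not a diatonic chord root with this quality in C# major, but it lies a perfect fifth above F# (IV), so the chord functions as an applied dominant of IV.

V7/IV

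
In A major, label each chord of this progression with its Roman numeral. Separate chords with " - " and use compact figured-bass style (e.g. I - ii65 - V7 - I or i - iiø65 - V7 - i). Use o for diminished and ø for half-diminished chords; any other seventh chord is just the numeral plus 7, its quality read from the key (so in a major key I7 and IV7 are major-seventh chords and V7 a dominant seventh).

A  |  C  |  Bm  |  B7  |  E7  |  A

A has root A, degree 1 in A major, so I.
C: major triad on C — chromatic; bIII (borrowed from the parallel minor).
Bm: minor triad on B = scale degree 2 → ii.
B7: a dominant seventh chord on B, the applied dominant of V → V7/V.
E7 has root E, degree 5 in A major, so V7.
A: root A is the tonic; major triad there is I.

I - bIII - ii - V7/V - V7 - I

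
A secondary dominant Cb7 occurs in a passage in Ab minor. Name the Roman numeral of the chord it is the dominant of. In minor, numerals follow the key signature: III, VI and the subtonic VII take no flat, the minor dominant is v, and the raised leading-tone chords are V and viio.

The chord is a dominant seventh chord on Cb.
A dominant resolves down a perfect fifth: Cb → Fb. In Ab minor, Fb is scale degree 6, i.e. VI.

VI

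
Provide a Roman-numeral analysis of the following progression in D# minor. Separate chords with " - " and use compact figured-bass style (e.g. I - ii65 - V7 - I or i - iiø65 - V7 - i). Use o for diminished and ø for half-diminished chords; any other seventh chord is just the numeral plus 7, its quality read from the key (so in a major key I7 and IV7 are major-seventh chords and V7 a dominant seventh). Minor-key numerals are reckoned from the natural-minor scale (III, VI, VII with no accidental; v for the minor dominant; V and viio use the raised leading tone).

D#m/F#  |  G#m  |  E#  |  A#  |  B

D#m/F#: root D# is the tonic; minor triad there is i6.
G#m: root G# is the subdominant; minor triad there is iv.
E#: chromatic; E# is V of V, so V/V.
A# has root A#, degree 5 in D# minor, so V.
B: root B is the submediant; major triad there is VI.

i6 - iv - V/V - V - VI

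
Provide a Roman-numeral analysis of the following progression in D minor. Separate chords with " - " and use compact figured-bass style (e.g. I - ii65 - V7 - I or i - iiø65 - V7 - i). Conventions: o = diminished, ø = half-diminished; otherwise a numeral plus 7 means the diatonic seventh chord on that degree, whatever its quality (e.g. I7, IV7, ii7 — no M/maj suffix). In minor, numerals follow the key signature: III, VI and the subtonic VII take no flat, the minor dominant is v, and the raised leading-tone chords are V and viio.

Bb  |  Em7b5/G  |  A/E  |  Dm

VI - iiø65 - V64 - i

Bb: root Bb is the submediant; major triad there is VI.
Em7b5/G has root E, degree 2 in D minor, so iiø65.
A/E: major triad on A = scale degree 5 → V64.
Dm has root D, degree 1 in D minor, so i.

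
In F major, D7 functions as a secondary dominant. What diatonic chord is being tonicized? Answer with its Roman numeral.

ii

The chord is a dominant seventh chord on D.
A dominant resolves down a perfect fifth: D → G. In F major, G is scale degree 2, i.e. ii.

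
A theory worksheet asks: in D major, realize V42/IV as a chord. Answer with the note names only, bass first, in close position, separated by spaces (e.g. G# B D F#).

C D F# A

The slash means an applied dominant: we want the dominant of IV. In D major, IV is G major, and its dominant is built on D.
Building a dominant seventh chord on D gives D-F#-A-C.
The figured bass 42 indicates third inversion, placing the seventh (C) in the bass: C-D-F#-A.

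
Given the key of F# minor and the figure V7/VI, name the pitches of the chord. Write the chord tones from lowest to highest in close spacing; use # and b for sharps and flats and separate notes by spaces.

V7/VI is a secondary dominant — the dominant seventh of VI. VI in F# minor is D, so the applied chord's root is A, a perfect fifth above.
Building a dominant seventh chord on A gives A-C#-E-G.

A C# E G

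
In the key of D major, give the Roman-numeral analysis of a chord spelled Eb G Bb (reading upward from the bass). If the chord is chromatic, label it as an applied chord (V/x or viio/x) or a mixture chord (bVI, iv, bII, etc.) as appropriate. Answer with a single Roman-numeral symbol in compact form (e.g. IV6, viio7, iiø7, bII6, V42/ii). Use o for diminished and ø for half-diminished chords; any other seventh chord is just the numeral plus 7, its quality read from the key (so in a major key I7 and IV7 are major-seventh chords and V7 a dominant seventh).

bII

The pitches Eb-G-Bb form a major triad rooted on Eb.
Eb is the lowered second degree of D major (diatonic 2 would be E). This is the Neapolitan chord — a major triad on the lowered second degree.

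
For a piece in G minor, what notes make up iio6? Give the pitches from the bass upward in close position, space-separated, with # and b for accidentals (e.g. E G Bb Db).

C Eb A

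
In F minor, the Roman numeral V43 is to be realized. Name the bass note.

V in F minor has root C; the chord is C-E-G-Bb.
The figure 43 means second inversion — the fifth is in the bass.

G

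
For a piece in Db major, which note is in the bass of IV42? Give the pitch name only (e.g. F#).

F

IV in Db major has root Gb; the chord is Gb-Bb-Db-F.
The figure 42 means third inversion — the seventh is in the bass.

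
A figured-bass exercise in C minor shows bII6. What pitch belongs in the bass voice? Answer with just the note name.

bII in C minor has root Db; the chord is Db-F-Ab.
The figure 6 means first inversion — the third is in the bass.

F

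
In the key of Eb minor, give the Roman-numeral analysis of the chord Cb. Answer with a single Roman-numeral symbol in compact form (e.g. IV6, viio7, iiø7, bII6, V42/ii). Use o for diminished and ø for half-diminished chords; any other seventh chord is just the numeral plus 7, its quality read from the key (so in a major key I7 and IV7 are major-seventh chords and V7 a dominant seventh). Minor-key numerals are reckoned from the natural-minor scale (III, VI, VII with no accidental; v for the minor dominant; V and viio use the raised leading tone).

Stacked in thirds the chord is Cb-Eb-Gb: a major triad on Cb.
Cb is scale degree 6 in Eb minor, and a major triad on that degree is written VI.

VI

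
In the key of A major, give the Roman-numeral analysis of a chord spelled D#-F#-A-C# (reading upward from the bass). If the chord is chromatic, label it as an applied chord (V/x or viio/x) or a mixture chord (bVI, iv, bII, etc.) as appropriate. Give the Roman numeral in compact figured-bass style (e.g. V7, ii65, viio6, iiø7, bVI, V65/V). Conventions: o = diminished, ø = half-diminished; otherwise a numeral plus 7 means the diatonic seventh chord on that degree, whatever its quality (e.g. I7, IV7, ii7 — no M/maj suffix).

The pitches D#-F#-A-C# form a half-diminished seventh chord rooted on D#.
D# sits a half step below E (V in A major); a diminished chord there is the applied leading-tone chord of V.

viiø7/V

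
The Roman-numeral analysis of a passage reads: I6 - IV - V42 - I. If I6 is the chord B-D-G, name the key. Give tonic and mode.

The anchor chord is a major triad on G, labeled I6.
If G is scale degree 1 and the mode makes that degree carry a major triad, the tonic is G and the mode is major.

G major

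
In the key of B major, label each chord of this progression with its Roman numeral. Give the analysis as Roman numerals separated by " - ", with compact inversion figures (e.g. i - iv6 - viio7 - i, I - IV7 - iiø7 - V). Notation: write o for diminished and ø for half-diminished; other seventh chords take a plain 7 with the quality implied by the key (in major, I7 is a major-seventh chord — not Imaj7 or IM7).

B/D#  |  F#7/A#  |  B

B/D#: root B is the tonic; major triad there is I6.
F#7/A#: dominant seventh chord on F# = scale degree 5 → V65.
B: root B is the tonic; major triad there is I.

I6 - V65 - I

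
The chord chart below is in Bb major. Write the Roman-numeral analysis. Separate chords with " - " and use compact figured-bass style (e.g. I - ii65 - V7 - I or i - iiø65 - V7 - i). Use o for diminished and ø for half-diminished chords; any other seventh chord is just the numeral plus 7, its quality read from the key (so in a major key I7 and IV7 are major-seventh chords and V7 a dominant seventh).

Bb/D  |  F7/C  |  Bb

Bb/D: major triad on Bb = scale degree 1 → I6.
F7/C has root F, degree 5 in Bb major, so V43.
Bb: root Bb is the tonic; major triad there is I.

I6 - V43 - I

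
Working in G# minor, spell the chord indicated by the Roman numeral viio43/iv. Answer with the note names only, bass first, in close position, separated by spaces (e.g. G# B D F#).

F# A B# D#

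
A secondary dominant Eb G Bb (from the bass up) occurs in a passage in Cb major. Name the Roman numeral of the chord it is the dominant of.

vi

The chord is a major triad on Eb.
A dominant resolves down a perfect fifth: Eb → Ab. In Cb major, Ab is scale degree 6, i.e. vi.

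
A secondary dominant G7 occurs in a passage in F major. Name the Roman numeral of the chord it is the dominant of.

V

The chord is a dominant seventh chord on G.
A dominant resolves down a perfect fifth: G → C. In F major, C is scale degree 5, i.e. V.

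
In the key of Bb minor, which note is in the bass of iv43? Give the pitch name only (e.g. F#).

Bb

iv in Bb minor has root Eb; the chord is Eb-Gb-Bb-Db.
The figure 43 means second inversion — the fifth is in the bass.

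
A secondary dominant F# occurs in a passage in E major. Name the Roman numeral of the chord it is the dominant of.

V

The chord is a major triad on F#.
A dominant resolves down a perfect fifth: F# → B. In E major, B is scale degree 5, i.e. V.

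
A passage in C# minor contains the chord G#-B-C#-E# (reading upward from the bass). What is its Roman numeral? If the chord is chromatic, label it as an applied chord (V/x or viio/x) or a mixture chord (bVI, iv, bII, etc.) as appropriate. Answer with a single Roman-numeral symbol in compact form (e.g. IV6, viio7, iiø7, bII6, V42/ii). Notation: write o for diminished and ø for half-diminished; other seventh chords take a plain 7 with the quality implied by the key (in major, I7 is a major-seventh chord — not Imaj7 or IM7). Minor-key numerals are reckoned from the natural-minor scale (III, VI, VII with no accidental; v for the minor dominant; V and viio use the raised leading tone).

The pitches C#-E#-G#-B form a dominant seventh chord rooted on C#.
C# is not a diatonic chord root with this quality in C# minor, but it lies a perfect fifth above F# (iv), so the chord functions as an applied dominant of iv.
With G# in the bass the chord is in second inversion, so the figured bass is 43.

V43/iv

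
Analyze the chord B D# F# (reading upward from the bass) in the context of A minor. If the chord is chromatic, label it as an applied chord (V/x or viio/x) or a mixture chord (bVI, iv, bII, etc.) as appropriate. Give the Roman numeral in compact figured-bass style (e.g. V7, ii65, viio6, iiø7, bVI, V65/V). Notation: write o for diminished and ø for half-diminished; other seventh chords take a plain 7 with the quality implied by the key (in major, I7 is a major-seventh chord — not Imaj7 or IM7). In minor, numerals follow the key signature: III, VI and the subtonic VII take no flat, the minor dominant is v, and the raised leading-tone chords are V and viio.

V/V

The pitches B-D#-F# form a major triad rooted on B.
B is not a diatonic chord root with this quality in A minor, but it lies a perfect fifth above E (V), so the chord functions as an applied dominant of V.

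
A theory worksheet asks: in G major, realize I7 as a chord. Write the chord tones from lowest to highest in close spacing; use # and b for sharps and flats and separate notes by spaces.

G B D F#

The numeral's case and figure indicate a major seventh chord. In G major its root, the first degree, is G.
Stacking thirds from G gives G-B-D-F#.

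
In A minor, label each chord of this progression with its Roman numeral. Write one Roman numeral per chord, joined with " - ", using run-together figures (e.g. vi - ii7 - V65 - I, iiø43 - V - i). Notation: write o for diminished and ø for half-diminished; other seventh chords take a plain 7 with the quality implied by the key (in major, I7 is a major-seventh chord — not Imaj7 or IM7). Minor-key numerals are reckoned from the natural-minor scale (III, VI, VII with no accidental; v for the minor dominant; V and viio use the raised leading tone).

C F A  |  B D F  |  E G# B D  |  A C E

VI64 - iio - V7 - i

C-F-A has root F, degree 6 in A minor, so VI64.
B-D-F has root B, degree 2 in A minor, so iio.
E-G#-B-D: root E is the dominant; dominant seventh chord there is V7.
A-C-E: minor triad on A = scale degree 1 → i.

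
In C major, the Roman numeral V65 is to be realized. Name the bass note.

B

V in C major has root G; the chord is G-B-D-F.
The figure 65 means first inversion — the third is in the bass.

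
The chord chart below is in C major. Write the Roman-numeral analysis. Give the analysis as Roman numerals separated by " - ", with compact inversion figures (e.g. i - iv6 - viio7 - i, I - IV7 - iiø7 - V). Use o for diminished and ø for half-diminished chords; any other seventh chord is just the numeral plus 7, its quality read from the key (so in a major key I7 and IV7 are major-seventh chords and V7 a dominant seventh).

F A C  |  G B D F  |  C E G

IV - V7 - I

F-A-C has root F, degree 4 in C major, so IV.
G-B-D-F: dominant seventh chord on G = scale degree 5 → V7.
C-E-G: root C is the tonic; major triad there is I.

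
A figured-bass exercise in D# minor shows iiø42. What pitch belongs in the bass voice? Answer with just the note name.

D#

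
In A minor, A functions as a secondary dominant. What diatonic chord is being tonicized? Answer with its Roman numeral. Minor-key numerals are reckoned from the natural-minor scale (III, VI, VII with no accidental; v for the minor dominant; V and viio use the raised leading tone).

The chord is a major triad on A.
A dominant resolves down a perfect fifth: A → D. In A minor, D is scale degree 4, i.e. iv.

iv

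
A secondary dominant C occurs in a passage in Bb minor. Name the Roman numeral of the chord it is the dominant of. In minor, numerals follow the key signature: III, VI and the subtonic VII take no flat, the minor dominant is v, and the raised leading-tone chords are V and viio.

V

The chord is a major triad on C.
A dominant resolves down a perfect fifth: C → F. In Bb minor, F is scale degree 5, i.e. V.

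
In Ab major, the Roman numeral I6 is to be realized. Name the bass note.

I in Ab major has root Ab; the chord is Ab-C-Eb.
The figure 6 means first inversion — the third is in the bass.

C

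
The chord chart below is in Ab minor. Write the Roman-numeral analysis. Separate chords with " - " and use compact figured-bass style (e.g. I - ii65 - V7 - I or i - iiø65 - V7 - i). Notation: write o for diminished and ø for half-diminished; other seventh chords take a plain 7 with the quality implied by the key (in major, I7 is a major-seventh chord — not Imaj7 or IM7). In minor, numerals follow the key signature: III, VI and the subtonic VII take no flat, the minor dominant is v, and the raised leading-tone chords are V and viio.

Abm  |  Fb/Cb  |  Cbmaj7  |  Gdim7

i - VI64 - III7 - viio7

Abm has root Ab, degree 1 in Ab minor, so i.
Fb/Cb has root Fb, degree 6 in Ab minor, so VI64.
Cbmaj7: major seventh chord on Cb = scale degree 3 → III7.
Gdim7: root G is the leading tone; fully diminished seventh chord there is viio7.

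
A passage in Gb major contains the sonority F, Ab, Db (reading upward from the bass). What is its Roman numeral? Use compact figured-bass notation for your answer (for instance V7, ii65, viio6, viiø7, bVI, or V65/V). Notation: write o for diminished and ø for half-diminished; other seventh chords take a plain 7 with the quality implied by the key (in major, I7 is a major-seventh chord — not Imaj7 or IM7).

V6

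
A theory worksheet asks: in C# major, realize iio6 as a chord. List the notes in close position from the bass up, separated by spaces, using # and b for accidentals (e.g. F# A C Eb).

F# A D#

iio6 is the diminished supertonic triad, borrowed from the parallel minor. In C# major that root is D#.
So the chord is D#-F#-A.
With the 6 figure the chord is in first inversion; from the bass F# upward in close position it reads F#-A-D#.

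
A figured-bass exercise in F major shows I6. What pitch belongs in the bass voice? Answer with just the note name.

A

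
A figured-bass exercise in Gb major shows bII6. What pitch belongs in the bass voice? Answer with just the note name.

bII in Gb major has root Abb; the chord is Abb-Cb-Ebb.
The figure 6 means first inversion — the third is in the bass.

Cb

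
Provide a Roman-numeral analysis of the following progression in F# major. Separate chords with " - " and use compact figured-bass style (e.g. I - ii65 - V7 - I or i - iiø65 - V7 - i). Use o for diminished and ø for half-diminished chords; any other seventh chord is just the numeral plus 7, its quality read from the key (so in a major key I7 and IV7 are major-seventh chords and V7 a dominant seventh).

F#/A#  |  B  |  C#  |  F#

I6 - IV - V - I

F#/A#: root F# is the tonic; major triad there is I6.
B has root B, degree 4 in F# major, so IV.
C#: root C# is the dominant; major triad there is V.
F#: root F# is the tonic; major triad there is I.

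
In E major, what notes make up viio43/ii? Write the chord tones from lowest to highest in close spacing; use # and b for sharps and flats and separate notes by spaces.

B D E# G#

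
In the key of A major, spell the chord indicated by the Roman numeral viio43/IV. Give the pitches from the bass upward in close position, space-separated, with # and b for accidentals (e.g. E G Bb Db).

G Bb C# E

The slash marks an applied leading-tone chord: viio of IV. In A major, IV is D, so the leading tone to it is C#, a half step below.
Building a fully diminished seventh chord on C# gives C#-E-G-Bb.
With the 43 figure the chord is in second inversion; from the bass G upward in close position it reads G-Bb-C#-E.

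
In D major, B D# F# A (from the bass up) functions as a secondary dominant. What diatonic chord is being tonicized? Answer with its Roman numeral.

The chord is a dominant seventh chord on B.
A dominant resolves down a perfect fifth: B → E. In D major, E is scale degree 2, i.e. ii.

ii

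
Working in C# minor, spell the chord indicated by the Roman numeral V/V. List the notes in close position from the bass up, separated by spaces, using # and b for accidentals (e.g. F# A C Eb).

D# F## A#

V/V is a secondary dominant — the dominant triad of V. V in C# minor is G#, so the applied chord's root is D#, a perfect fifth above.
Building a major triad on D# gives D#-F##-A#.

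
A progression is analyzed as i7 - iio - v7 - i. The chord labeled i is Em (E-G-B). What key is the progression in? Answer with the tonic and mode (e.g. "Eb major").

E minor

The anchor chord is a minor triad on E, labeled i.
If E is scale degree 1 and the mode makes that degree carry a minor triad, the tonic is E and the mode is minor.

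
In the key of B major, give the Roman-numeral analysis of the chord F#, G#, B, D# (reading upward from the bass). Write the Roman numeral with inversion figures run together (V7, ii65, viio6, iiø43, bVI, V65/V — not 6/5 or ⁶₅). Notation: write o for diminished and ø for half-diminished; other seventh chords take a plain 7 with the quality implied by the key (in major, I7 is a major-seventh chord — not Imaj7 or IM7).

vi42

Stacked in thirds the chord is G#-B-D#-F#: a minor seventh chord on G#.
In B major, G# is the submediant; the diatonic minor seventh chord there is vi7.
With F# in the bass the chord is in third inversion, so the figured bass is 42.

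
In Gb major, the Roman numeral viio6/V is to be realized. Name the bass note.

Eb

The applied chord viio6/V is rooted on C: C-Eb-Gb.
The figure 6 means first inversion — the third is in the bass.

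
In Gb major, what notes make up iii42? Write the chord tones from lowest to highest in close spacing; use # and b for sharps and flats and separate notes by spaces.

In Gb major, the third degree is Bb, and the diatonic chord built there is a minor seventh chord.
Stacking thirds from Bb gives Bb-Db-F-Ab.
With the 42 figure the chord is in third inversion; from the bass Ab upward in close position it reads Ab-Bb-Db-F.

Ab Bb Db F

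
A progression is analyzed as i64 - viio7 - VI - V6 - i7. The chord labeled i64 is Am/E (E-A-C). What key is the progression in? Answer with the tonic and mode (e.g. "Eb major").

The chord Am/E is a minor triad rooted on A; its label is i64.
If A is scale degree 1 and the mode makes that degree carry a minor triad, the tonic is A and the mode is minor.

A minor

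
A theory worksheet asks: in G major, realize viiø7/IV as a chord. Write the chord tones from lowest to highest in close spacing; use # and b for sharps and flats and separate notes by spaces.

B D F A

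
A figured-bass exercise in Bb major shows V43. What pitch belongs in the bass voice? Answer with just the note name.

V in Bb major has root F; the chord is F-A-C-Eb.
The figure 43 means second inversion — the fifth is in the bass.

C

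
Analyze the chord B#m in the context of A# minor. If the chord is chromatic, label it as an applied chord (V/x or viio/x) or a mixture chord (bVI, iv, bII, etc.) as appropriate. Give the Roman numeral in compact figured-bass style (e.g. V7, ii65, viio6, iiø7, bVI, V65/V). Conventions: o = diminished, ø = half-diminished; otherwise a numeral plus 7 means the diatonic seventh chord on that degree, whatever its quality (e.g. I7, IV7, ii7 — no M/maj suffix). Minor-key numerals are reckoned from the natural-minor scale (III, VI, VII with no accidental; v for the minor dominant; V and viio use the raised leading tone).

ii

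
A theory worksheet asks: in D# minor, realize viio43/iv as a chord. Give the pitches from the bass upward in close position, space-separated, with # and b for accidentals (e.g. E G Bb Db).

C# E F## A#

The slash marks an applied leading-tone chord: viio of iv. In D# minor, iv is G#, so the leading tone to it is F##, a half step below.
Building a fully diminished seventh chord on F## gives F##-A#-C#-E.
With the 43 figure the chord is in second inversion; from the bass C# upward in close position it reads C#-E-F##-A#.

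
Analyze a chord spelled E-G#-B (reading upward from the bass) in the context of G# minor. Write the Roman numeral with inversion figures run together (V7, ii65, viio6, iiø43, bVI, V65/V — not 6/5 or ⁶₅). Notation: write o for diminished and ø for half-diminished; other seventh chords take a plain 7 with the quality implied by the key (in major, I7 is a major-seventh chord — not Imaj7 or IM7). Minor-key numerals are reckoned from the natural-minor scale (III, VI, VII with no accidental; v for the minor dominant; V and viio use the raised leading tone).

Stacked in thirds the chord is E-G#-B: a major triad on E.
In G# minor, E is the submediant; the diatonic major triad there is VI.

VI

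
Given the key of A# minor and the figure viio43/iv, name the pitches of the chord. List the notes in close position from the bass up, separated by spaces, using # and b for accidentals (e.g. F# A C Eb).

G# B C## E#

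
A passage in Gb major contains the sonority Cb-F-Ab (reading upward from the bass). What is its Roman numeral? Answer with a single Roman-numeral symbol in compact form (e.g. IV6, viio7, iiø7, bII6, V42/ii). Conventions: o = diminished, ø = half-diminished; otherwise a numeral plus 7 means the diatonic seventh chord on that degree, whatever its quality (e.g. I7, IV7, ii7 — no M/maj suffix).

Stacked in thirds the chord is F-Ab-Cb: a diminished triad on F.
In Gb major, F is the leading tone; the diatonic diminished triad there is viio.
With Cb in the bass the chord is in second inversion, so the figured bass is 64.

viio64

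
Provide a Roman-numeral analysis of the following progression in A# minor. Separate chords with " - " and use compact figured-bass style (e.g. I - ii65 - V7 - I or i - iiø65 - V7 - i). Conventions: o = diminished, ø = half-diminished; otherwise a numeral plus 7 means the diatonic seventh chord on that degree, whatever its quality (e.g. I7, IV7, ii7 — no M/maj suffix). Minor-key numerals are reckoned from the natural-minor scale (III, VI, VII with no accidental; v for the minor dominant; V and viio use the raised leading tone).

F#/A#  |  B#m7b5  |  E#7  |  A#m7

VI6 - iiø7 - V7 - i7

F#/A#: root F# is the submediant; major triad there is VI6.
B#m7b5 has root B#, degree 2 in A# minor, so iiø7.
E#7 has root E#, degree 5 in A# minor, so V7.
A#m7 has root A#, degree 1 in A# minor, so i7.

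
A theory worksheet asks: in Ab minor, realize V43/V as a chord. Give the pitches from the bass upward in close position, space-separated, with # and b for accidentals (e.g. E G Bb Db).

F Ab Bb D

V43/V is a secondary dominant — the dominant seventh of V. V in Ab minor is Eb, so the applied chord's root is Bb, a perfect fifth above.
Building a dominant seventh chord on Bb gives Bb-D-F-Ab.
With the 43 figure the chord is in second inversion; from the bass F upward in close position it reads F-Ab-Bb-D.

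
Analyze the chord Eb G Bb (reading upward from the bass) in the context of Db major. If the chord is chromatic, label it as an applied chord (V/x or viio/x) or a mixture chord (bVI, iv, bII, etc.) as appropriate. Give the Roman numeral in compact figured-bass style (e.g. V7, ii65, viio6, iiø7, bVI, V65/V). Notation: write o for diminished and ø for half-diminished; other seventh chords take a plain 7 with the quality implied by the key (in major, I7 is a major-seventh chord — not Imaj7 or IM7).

Stacked in thirds the chord is Eb-G-Bb: a major triad on Eb.
Eb is not a diatonic chord root with this quality in Db major, but it lies a perfect fifth above Ab (V), so the chord functions as an applied dominant of V.

V/V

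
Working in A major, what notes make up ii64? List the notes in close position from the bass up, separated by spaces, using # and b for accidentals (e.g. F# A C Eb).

In A major, the supertonic is B, and the diatonic chord built there is a minor triad.
Stacking thirds from B gives B-D-F#.
The figured bass 64 indicates second inversion, placing the fifth (F#) in the bass: F#-B-D.

F# B D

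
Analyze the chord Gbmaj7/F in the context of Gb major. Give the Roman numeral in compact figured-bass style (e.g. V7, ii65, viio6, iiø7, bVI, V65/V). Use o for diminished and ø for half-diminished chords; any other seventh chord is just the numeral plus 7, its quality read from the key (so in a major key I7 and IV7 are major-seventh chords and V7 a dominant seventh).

The pitches Gb-Bb-Db-F form a major seventh chord rooted on Gb.
In Gb major, Gb is the tonic; the diatonic major seventh chord there is I7.
With F in the bass the chord is in third inversion, so the figured bass is 42.

I42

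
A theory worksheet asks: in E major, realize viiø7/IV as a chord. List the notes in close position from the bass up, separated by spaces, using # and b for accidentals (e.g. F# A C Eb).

G# B D F#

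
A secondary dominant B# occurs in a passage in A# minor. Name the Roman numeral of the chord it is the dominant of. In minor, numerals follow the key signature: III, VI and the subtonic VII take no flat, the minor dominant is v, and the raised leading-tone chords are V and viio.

V

The chord is a major triad on B#.
A dominant resolves down a perfect fifth: B# → E#. In A# minor, E# is scale degree 5, i.e. V.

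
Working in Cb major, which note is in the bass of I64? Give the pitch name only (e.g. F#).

I in Cb major has root Cb; the chord is Cb-Eb-Gb.
The figure 64 means second inversion — the fifth is in the bass.

Gb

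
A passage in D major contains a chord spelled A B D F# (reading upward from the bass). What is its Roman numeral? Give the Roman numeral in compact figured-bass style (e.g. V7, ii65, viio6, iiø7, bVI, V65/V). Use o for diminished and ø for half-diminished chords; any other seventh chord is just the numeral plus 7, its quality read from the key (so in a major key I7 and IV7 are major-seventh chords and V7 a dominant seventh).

vi42

Stacked in thirds the chord is B-D-F#-A: a minor seventh chord on B.
B is scale degree 6 in D major, and a minor seventh chord on that degree is written vi7.
With A in the bass the chord is in third inversion, so the figured bass is 42.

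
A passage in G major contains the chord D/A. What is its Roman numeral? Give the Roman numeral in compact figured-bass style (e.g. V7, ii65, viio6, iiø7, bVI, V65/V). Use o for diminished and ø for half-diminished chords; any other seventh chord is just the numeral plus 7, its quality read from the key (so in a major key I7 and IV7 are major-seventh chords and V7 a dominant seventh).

V64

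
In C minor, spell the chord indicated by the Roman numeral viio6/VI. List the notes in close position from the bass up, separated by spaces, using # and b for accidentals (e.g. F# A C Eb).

viio6/VI is a secondary leading-tone chord. The target VI is Ab in C minor; the applied chord is rooted a semitone below, on G.
Building a diminished triad on G gives G-Bb-Db.
The figured bass 6 indicates first inversion, placing the third (Bb) in the bass: Bb-Db-G.

Bb Db G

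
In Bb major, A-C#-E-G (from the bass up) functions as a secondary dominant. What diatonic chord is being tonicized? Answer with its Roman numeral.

The chord is a dominant seventh chord on A.
A dominant resolves down a perfect fifth: A → D. In Bb major, D is scale degree 3, i.e. iii.

iii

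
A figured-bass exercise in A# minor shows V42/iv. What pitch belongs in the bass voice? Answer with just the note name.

G#

The applied chord V42/iv is rooted on A#: A#-C##-E#-G#.
The figure 42 means third inversion — the seventh is in the bass.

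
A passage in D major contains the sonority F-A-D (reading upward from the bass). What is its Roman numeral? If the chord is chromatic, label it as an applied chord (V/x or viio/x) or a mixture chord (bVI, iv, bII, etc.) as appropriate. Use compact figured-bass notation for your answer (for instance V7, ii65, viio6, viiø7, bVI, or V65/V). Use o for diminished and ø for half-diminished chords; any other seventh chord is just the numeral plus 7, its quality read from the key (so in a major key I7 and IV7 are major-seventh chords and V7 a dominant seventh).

i6

Stacked in thirds the chord is D-F-A: a minor triad on D.
D is the first degree of D major. This is the minor tonic, borrowed from the parallel minor.
With F in the bass the chord is in first inversion, so the figured bass is 6.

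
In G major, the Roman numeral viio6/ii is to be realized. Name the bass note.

B

The applied chord viio6/ii is rooted on G#: G#-B-D.
The figure 6 means first inversion — the third is in the bass.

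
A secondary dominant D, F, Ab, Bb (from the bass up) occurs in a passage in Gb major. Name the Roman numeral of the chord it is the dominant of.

vi

The chord is a dominant seventh chord on Bb.
A dominant resolves down a perfect fifth: Bb → Eb. In Gb major, Eb is scale degree 6, i.e. vi.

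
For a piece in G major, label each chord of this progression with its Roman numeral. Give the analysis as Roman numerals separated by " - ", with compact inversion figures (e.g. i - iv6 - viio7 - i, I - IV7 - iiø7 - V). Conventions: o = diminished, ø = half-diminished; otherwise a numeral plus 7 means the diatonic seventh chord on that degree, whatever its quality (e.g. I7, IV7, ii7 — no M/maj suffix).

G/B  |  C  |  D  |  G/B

G/B has root G, degree 1 in G major, so I6.
C: root C is the subdominant; major triad there is IV.
D: major triad on D = scale degree 5 → V.
G/B has root G, degree 1 in G major, so I6.

I6 - IV - V - I6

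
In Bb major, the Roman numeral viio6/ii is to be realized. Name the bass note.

The applied chord viio6/ii is rooted on B: B-D-F.
The figure 6 means first inversion — the third is in the bass.

D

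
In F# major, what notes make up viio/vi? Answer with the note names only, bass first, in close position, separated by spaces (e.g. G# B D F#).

C## E# G#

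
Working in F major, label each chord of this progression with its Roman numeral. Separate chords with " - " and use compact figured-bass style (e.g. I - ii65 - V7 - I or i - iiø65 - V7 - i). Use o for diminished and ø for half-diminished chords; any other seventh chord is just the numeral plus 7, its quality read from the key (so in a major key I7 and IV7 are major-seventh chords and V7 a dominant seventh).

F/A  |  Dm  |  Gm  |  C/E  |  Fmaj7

I6 - vi - ii - V6 - I7

F/A: major triad on F = scale degree 1 → I6.
Dm has root D, degree 6 in F major, so vi.
Gm: root G is the supertonic; minor triad there is ii.
C/E: major triad on C = scale degree 5 → V6.
Fmaj7: root F is the tonic; major seventh chord there is I7.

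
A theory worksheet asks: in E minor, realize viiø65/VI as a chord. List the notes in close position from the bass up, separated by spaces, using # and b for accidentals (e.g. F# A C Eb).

D F A B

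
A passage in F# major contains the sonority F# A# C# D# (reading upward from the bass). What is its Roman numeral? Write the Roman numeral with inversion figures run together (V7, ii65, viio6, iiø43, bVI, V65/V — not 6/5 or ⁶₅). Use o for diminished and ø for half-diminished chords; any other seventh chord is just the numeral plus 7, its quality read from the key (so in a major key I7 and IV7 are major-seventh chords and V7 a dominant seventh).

Stacked in thirds the chord is D#-F#-A#-C#: a minor seventh chord on D#.
In F# major, D# is the submediant; the diatonic minor seventh chord there is vi7.
With F# in the bass the chord is in first inversion, so the figured bass is 65.

vi65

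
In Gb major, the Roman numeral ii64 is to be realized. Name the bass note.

ii in Gb major has root Ab; the chord is Ab-Cb-Eb.
The figure 64 means second inversion — the fifth is in the bass.

Eb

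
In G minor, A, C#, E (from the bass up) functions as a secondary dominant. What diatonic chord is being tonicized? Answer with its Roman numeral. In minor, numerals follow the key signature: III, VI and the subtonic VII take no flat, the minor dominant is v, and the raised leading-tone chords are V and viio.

The chord is a major triad on A.
A dominant resolves down a perfect fifth: A → D. In G minor, D is scale degree 5, i.e. V.

V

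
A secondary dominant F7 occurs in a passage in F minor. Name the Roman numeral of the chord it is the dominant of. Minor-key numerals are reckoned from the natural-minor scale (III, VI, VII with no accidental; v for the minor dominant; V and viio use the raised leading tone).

The chord is a dominant seventh chord on F.
A dominant resolves down a perfect fifth: F → Bb. In F minor, Bb is scale degree 4, i.e. iv.

iv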